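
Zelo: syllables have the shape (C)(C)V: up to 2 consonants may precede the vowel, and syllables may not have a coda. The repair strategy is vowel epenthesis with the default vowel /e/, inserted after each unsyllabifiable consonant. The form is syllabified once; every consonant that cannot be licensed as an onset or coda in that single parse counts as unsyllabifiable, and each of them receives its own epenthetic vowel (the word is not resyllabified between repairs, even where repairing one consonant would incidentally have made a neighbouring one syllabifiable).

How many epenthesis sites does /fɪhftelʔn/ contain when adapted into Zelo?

4

The unsyllabifiable consonants are /h/, /l/, /ʔ/, /n/; each receives one epenthetic vowel.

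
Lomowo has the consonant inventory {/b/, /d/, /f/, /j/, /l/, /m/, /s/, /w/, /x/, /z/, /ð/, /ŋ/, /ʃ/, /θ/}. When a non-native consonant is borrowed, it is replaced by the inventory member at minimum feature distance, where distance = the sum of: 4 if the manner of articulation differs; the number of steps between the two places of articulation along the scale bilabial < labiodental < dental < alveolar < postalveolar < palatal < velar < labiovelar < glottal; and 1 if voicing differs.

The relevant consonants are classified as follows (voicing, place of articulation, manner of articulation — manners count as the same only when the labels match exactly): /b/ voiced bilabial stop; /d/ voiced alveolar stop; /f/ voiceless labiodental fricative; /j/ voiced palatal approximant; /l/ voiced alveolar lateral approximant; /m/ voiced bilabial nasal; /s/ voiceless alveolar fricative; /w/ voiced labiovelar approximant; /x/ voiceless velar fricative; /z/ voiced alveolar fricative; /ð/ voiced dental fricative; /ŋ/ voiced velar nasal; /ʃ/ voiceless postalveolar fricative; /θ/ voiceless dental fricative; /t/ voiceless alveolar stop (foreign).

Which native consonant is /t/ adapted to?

/d/ is closest: same manner (stop), place distance 0 (alveolar→alveolar), voicing differs (+1); total 1. Next closest is /b/ at distance 4.

d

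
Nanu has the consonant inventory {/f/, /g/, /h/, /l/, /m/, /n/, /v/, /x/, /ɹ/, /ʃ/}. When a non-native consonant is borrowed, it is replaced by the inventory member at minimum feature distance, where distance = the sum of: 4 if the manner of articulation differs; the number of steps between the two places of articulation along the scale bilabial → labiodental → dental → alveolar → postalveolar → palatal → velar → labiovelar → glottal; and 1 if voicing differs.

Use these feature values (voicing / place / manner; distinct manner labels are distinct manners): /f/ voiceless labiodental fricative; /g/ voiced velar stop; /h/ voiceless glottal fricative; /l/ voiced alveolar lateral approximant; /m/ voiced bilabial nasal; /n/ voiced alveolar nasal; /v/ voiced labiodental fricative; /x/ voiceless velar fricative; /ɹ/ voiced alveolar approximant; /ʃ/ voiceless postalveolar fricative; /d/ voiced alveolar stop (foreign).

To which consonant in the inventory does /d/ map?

/g/ is closest: same manner (stop), place distance 3 (alveolar→velar), same voicing; total 3. Next closest is /l/ at distance 4.

g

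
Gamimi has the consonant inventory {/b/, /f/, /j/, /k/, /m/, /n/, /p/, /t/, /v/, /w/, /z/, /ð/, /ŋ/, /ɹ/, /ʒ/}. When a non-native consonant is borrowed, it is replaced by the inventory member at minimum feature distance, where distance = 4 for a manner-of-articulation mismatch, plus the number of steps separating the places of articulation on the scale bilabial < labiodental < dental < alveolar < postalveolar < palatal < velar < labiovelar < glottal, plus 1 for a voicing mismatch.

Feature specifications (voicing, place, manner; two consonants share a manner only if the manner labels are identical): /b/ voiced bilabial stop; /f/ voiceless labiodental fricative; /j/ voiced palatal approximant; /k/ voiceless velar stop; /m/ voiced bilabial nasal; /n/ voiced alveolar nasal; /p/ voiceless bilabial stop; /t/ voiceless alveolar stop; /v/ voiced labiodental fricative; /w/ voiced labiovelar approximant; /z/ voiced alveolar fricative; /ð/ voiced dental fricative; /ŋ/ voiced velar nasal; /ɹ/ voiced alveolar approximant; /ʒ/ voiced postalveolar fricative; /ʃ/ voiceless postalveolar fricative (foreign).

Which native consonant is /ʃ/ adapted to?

ʒ

/ʒ/ is closest: same manner (fricative), place distance 0 (postalveolar→postalveolar), voicing differs (+1); total 1. Next closest is /z/ at distance 2.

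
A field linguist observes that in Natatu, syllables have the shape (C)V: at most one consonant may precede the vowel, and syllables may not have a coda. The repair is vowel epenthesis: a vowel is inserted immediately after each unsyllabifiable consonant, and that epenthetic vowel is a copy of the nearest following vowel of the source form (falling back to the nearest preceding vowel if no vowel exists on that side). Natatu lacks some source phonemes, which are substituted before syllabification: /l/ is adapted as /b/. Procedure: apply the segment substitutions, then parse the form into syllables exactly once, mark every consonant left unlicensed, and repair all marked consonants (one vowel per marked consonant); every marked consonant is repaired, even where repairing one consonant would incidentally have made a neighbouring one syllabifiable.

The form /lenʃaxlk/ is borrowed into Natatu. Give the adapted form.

Substitution: /l/ → /b/, giving /benʃaxbk/.
The consonants /n/, /x/, /b/, /k/ cannot be parsed into a legal (C)V syllable (no codas are permitted; onsets are limited to one consonant).
Epenthesis after each stranded consonant: /n/ → /na/, /x/ → /xa/, /b/ → /ba/, /k/ → /ka/.

benaʃaxabaka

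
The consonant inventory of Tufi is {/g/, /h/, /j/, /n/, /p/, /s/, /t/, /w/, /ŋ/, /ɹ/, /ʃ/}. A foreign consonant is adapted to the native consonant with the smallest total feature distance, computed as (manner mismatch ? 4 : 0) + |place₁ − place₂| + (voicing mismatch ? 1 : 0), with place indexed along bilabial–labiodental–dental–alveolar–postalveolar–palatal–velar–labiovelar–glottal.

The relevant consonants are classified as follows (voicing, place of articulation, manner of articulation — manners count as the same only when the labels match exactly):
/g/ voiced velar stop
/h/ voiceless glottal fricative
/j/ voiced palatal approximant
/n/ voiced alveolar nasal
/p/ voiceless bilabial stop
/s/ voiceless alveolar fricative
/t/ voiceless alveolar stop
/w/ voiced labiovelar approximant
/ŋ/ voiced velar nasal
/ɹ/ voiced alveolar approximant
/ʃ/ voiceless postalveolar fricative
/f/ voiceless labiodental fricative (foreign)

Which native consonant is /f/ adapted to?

s

/s/ is closest: same manner (fricative), place distance 2 (labiodental→alveolar), same voicing; total 2. Next closest is /ʃ/ at distance 3.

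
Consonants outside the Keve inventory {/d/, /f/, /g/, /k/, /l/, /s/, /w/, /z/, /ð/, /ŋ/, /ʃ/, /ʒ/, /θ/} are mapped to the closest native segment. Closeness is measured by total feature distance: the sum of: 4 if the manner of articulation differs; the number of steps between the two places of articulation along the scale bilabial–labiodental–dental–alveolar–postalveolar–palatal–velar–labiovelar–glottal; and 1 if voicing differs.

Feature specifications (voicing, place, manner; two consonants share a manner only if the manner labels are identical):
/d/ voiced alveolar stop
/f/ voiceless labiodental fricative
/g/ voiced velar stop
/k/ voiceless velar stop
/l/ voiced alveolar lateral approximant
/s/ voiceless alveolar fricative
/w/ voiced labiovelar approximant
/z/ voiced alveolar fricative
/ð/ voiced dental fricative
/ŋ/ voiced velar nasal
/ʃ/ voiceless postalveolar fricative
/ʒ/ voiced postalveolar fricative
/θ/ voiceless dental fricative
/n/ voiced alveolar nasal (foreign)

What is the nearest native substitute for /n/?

ŋ

/ŋ/ is closest: same manner (nasal), place distance 3 (alveolar→velar), same voicing; total 3. Next closest is /d/ at distance 4.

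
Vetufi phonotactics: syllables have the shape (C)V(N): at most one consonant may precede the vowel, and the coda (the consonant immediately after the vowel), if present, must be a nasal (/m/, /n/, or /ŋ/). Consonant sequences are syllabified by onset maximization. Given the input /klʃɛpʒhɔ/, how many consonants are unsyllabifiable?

4

Under (C)V(N), the unsyllabifiable consonants are /k/, /l/, /p/, /ʒ/ (only a nasal (/m/, /n/, or /ŋ/) is licensed in coda position; onsets are limited to one consonant).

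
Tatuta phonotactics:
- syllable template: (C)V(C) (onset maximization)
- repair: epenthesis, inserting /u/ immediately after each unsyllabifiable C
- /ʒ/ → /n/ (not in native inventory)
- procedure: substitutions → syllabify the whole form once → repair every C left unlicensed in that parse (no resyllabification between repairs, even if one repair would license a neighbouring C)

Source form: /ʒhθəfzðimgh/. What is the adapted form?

nuhuθəfzuðimguhu

Substitution: /ʒ/ → /n/, giving /nhθəfzðimgh/.
Under (C)V(C), the unsyllabifiable consonants are /n/, /h/, /z/, /g/, /h/ (at most one coda consonant is licensed; onsets are limited to one consonant).
Inserting the epenthetic vowel yields /n/ → /nu/, /h/ → /hu/, /z/ → /zu/, /g/ → /gu/, /h/ → /hu/.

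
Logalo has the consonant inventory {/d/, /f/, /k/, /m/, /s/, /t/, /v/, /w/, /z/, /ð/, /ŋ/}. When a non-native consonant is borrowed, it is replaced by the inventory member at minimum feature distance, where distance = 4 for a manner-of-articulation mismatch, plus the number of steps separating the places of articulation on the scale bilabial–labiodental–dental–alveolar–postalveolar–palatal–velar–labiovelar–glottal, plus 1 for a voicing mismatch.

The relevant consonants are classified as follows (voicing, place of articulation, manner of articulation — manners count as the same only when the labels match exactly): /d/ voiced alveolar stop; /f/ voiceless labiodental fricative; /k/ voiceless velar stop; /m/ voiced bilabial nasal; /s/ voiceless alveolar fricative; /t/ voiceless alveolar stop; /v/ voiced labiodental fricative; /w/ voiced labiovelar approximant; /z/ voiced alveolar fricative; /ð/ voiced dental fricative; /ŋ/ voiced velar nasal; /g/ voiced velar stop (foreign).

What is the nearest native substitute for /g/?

/k/ is closest: same manner (stop), place distance 0 (velar→velar), voicing differs (+1); total 1. Next closest is /d/ at distance 3.

k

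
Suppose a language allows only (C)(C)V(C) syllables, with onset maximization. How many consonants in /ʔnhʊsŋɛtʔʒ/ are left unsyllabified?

Under (C)(C)V(C), the unsyllabifiable consonants are /ʔ/, /ʔ/, /ʒ/ (at most one coda consonant is licensed; onsets may contain at most 2 consonants).

3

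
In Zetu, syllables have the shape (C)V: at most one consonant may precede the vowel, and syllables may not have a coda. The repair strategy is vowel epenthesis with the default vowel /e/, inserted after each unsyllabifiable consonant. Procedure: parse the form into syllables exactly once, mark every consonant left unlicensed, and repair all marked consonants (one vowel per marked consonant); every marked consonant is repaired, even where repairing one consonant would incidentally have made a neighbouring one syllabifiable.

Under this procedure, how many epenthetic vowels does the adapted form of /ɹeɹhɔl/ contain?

2

The unsyllabifiable consonants are /ɹ/, /l/; each receives one epenthetic vowel.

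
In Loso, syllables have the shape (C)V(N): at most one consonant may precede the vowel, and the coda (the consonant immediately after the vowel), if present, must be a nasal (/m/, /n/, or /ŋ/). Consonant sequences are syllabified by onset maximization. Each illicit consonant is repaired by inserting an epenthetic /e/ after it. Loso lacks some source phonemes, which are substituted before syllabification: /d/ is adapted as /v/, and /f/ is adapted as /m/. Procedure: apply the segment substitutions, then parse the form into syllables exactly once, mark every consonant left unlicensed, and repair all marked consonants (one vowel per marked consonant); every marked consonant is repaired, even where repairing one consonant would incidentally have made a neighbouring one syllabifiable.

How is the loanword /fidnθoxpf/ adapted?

miveneθoxepeme

Substitution: /f/ → /m/, /d/ → /v/, giving /mivnθoxpm/.
The consonants /v/, /n/, /x/, /p/, /m/ cannot be parsed into a legal (C)V(N) syllable (only a nasal (/m/, /n/, or /ŋ/) is licensed in coda position; onsets are limited to one consonant).
Inserting the epenthetic vowel yields /v/ → /ve/, /n/ → /ne/, /x/ → /xe/, /p/ → /pe/, /m/ → /me/.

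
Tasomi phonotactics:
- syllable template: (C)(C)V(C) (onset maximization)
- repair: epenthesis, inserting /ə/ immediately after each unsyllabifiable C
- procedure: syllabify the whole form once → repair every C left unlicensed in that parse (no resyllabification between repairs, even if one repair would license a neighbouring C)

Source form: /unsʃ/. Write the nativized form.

unsəʃə

The consonants /s/, /ʃ/ cannot be parsed into a legal (C)(C)V(C) syllable (at most one coda consonant is licensed; onsets may contain at most 2 consonants).
Epenthesis after each stranded consonant: /s/ → /sə/, /ʃ/ → /ʃə/.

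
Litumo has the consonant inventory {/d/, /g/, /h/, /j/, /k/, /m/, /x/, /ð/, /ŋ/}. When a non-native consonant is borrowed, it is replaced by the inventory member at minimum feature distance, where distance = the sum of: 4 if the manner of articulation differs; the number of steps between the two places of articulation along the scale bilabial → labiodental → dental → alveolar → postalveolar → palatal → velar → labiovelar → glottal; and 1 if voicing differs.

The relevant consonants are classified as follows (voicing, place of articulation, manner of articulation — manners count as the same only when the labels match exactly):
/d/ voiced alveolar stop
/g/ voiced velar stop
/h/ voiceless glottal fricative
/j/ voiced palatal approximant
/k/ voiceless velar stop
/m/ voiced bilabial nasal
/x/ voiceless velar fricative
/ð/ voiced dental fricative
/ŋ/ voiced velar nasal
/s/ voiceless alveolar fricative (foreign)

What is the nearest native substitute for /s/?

/ð/ is closest: same manner (fricative), place distance 1 (alveolar→dental), voicing differs (+1); total 2. Next closest is /x/ at distance 3.

ð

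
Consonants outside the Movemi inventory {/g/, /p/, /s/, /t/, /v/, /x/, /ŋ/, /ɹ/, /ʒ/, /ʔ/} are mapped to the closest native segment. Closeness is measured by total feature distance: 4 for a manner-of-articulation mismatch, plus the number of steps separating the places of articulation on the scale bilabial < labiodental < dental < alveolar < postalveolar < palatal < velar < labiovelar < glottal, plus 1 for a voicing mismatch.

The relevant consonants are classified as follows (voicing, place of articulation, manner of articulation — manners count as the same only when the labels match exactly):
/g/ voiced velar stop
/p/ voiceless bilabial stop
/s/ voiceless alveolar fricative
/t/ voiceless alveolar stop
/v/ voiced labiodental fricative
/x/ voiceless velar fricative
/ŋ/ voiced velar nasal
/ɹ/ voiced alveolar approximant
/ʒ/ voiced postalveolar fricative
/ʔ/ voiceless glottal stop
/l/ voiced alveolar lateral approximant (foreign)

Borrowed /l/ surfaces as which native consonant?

ɹ

/ɹ/ is closest: manner differs (lateral approximant→approximant, +4), place distance 0 (alveolar→alveolar), same voicing; total 4. Next closest is /s/ at distance 5.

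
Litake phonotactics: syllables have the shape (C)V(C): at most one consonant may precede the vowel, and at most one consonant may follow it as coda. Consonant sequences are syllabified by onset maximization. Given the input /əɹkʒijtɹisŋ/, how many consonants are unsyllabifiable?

3

Syllabifying with onset maximization leaves /k/, /t/, /ŋ/ stranded (at most one coda consonant is licensed; onsets are limited to one consonant).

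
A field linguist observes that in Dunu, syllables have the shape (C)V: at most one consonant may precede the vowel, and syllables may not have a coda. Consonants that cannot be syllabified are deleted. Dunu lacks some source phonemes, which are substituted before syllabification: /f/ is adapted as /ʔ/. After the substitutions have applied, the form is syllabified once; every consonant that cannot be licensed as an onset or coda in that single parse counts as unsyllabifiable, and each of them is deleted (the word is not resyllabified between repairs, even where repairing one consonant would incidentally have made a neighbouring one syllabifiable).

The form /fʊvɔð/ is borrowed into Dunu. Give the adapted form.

ʔʊvɔ

Substitution: /f/ → /ʔ/, giving /ʔʊvɔð/.
Syllabifying with onset maximization leaves /ð/ stranded (no codas are permitted; onsets are limited to one consonant).
Each unlicensed consonant is deleted: /ð/.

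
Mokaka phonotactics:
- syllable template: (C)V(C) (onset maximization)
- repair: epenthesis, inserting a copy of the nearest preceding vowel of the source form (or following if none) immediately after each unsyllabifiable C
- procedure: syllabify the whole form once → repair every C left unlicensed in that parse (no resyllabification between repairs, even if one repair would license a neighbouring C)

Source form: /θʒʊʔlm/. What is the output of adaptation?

θʊʒʊʔlʊmʊ

Under (C)V(C), the unsyllabifiable consonants are /θ/, /l/, /m/ (at most one coda consonant is licensed; onsets are limited to one consonant).
Inserting the epenthetic vowel yields /θ/ → /θʊ/, /l/ → /lʊ/, /m/ → /mʊ/.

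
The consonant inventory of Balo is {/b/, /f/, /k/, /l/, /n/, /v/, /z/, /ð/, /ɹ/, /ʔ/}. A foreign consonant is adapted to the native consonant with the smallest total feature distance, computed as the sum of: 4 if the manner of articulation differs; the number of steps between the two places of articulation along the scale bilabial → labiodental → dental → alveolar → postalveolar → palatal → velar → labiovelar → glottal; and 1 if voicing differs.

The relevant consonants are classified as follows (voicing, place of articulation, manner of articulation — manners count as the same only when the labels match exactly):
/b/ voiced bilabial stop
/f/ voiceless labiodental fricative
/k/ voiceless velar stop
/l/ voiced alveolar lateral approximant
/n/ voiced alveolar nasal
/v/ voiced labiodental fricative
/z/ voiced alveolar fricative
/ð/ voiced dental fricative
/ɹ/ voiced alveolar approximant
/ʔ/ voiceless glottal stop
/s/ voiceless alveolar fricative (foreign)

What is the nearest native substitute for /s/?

z

/z/ is closest: same manner (fricative), place distance 0 (alveolar→alveolar), voicing differs (+1); total 1. Next closest is /f/ at distance 2.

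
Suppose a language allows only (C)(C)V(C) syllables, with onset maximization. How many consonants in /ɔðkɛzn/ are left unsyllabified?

1

Under (C)(C)V(C), the unsyllabifiable consonants are /n/ (at most one coda consonant is licensed; onsets may contain at most 2 consonants).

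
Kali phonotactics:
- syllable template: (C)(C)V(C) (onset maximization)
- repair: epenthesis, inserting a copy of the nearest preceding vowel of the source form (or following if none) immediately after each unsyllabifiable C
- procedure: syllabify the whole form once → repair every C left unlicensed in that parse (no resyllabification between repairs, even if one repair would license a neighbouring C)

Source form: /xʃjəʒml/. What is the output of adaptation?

The consonants /x/, /m/, /l/ cannot be parsed into a legal (C)(C)V(C) syllable (at most one coda consonant is licensed; onsets may contain at most 2 consonants).
Each unlicensed consonant becomes the onset of a new syllable: /x/ → /xə/, /m/ → /mə/, /l/ → /lə/.

xəʃjəʒmələ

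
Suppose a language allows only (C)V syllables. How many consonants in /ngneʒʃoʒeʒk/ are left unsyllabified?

Under (C)V, the unsyllabifiable consonants are /n/, /g/, /ʒ/, /ʒ/, /k/ (no codas are permitted; onsets are limited to one consonant).

5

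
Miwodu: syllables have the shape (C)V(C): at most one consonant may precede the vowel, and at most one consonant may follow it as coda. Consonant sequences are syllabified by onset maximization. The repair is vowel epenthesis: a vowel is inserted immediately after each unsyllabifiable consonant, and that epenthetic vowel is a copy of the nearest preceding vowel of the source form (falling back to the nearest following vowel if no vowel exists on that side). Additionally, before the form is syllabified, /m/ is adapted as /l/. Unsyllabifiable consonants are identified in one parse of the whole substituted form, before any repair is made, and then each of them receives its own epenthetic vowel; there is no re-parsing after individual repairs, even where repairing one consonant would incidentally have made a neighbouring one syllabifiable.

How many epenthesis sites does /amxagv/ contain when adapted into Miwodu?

1

After substitution the input is /alxagv/.
The unsyllabifiable consonants are /v/; each receives one epenthetic vowel.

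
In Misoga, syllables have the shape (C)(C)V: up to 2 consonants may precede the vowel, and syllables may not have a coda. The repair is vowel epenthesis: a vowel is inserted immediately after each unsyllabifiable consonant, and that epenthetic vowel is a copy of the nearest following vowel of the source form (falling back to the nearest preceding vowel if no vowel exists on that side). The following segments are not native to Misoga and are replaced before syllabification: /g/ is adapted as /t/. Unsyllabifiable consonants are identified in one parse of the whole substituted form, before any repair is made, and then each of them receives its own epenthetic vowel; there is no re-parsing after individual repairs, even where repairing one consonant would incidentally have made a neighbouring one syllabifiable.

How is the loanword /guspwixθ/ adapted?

tusipwixiθi

Substitution: /g/ → /t/, giving /tuspwixθ/.
Under (C)(C)V, the unsyllabifiable consonants are /s/, /x/, /θ/ (no codas are permitted; onsets may contain at most 2 consonants).
Each unlicensed consonant becomes the onset of a new syllable: /s/ → /si/, /x/ → /xi/, /θ/ → /θi/.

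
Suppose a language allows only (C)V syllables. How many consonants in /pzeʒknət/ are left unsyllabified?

The consonants /p/, /ʒ/, /k/, /t/ cannot be parsed into a legal (C)V syllable (no codas are permitted; onsets are limited to one consonant).

4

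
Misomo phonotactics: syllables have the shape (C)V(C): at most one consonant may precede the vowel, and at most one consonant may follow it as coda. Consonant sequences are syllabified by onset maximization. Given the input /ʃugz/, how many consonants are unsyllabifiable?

Syllabifying with onset maximization leaves /z/ stranded (at most one coda consonant is licensed; onsets are limited to one consonant).

1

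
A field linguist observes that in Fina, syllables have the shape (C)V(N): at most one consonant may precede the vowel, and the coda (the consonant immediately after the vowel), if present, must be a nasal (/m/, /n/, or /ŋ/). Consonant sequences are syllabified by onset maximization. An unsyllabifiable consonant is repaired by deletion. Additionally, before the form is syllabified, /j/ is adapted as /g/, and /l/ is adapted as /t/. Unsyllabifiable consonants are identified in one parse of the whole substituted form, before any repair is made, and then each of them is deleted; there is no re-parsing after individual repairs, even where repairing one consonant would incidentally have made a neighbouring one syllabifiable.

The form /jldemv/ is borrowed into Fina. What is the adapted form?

dem

Substitution: /j/ → /g/, /l/ → /t/, giving /gtdemv/.
Syllabifying with onset maximization leaves /g/, /t/, /v/ stranded (only a nasal (/m/, /n/, or /ŋ/) is licensed in coda position; onsets are limited to one consonant).
Each unlicensed consonant is deleted: /g/, /t/, /v/.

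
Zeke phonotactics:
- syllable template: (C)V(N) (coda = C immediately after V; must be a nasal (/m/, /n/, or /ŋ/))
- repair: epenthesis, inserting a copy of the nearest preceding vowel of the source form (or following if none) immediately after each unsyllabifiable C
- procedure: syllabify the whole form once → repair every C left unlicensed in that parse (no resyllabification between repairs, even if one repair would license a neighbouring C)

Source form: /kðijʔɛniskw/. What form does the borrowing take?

kiðijiʔɛnisikiwi

Syllabifying with onset maximization leaves /k/, /j/, /s/, /k/, /w/ stranded (only a nasal (/m/, /n/, or /ŋ/) is licensed in coda position; onsets are limited to one consonant).
Epenthesis after each stranded consonant: /k/ → /ki/, /j/ → /ji/, /s/ → /si/, /k/ → /ki/, /w/ → /wi/.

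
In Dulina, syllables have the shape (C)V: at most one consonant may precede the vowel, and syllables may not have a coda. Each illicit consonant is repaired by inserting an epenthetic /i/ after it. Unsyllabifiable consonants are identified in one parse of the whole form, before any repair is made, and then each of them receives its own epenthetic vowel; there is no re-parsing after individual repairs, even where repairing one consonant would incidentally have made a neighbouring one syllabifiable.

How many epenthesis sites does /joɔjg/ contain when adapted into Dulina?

2

The unsyllabifiable consonants are /j/, /g/; each receives one epenthetic vowel.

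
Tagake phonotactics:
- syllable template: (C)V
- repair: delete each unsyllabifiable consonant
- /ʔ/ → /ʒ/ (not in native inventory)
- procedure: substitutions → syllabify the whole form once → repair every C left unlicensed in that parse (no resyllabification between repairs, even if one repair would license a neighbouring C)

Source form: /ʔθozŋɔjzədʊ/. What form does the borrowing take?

θoŋɔzədʊ

Substitution: /ʔ/ → /ʒ/, giving /ʒθozŋɔjzədʊ/.
Under (C)V, the unsyllabifiable consonants are /ʒ/, /z/, /j/ (no codas are permitted; onsets are limited to one consonant).
Deletion applies to /ʒ/, /z/, /j/.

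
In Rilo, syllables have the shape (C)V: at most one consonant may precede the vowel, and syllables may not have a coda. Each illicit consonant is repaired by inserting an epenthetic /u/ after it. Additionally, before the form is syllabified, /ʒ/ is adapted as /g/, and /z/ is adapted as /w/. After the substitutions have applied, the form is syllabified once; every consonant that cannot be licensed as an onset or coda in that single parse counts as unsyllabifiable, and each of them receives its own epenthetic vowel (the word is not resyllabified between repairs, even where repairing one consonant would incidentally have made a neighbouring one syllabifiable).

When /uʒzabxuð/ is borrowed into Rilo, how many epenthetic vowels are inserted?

After substitution the input is /ugwabxuð/.
The unsyllabifiable consonants are /g/, /b/, /ð/; each receives one epenthetic vowel.

3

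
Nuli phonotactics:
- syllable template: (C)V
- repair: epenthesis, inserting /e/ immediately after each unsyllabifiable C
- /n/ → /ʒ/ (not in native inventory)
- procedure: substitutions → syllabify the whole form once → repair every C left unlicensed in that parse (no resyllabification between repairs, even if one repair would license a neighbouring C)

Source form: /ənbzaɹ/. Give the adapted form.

Substitution: /n/ → /ʒ/, giving /əʒbzaɹ/.
Syllabifying with onset maximization leaves /ʒ/, /b/, /ɹ/ stranded (no codas are permitted; onsets are limited to one consonant).
Each unlicensed consonant becomes the onset of a new syllable: /ʒ/ → /ʒe/, /b/ → /be/, /ɹ/ → /ɹe/.

əʒebezaɹe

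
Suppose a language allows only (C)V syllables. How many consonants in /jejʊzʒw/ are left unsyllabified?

Under (C)V, the unsyllabifiable consonants are /z/, /ʒ/, /w/ (no codas are permitted; onsets are limited to one consonant).

3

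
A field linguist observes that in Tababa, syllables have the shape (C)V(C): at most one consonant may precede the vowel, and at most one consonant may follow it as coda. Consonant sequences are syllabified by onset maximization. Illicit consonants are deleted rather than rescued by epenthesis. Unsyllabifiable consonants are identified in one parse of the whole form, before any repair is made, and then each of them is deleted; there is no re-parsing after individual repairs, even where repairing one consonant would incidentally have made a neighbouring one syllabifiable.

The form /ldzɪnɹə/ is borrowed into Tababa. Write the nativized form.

zɪnɹə

Syllabifying with onset maximization leaves /l/, /d/ stranded (at most one coda consonant is licensed; onsets are limited to one consonant).
Deleting the stranded consonants removes /l/, /d/.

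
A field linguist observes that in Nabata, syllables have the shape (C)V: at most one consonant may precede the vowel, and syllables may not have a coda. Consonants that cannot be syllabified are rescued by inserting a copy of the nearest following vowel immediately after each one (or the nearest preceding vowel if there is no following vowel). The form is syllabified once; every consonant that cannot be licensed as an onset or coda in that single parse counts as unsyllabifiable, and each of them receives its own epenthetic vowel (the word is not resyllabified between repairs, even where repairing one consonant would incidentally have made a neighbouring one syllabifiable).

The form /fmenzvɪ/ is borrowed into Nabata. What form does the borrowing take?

Under (C)V, the unsyllabifiable consonants are /f/, /n/, /z/ (no codas are permitted; onsets are limited to one consonant).
Epenthesis after each stranded consonant: /f/ → /fe/, /n/ → /nɪ/, /z/ → /zɪ/.

femenɪzɪvɪ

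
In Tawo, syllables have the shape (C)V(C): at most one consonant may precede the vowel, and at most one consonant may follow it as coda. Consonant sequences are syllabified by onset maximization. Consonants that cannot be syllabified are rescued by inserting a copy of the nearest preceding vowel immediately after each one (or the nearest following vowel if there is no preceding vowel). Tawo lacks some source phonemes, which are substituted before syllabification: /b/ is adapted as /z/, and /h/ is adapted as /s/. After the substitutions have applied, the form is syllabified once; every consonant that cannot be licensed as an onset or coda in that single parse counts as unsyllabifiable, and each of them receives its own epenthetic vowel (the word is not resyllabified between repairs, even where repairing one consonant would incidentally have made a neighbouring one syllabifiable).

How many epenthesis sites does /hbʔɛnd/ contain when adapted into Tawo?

3

After substitution the input is /szʔɛnd/.
The unsyllabifiable consonants are /s/, /z/, /d/; each receives one epenthetic vowel.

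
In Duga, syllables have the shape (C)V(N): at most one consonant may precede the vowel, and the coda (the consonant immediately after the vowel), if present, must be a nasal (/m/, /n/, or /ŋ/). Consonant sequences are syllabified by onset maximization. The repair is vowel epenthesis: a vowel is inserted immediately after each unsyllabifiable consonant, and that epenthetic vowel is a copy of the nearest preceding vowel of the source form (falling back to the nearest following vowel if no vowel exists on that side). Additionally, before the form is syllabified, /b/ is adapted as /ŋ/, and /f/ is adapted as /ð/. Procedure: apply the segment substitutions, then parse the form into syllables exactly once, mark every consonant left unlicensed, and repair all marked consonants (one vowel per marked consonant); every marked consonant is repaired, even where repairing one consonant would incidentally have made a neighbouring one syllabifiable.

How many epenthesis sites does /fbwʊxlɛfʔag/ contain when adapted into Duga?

5

After substitution the input is /ðŋwʊxlɛðʔag/.
The unsyllabifiable consonants are /ð/, /ŋ/, /x/, /ð/, /g/; each receives one epenthetic vowel.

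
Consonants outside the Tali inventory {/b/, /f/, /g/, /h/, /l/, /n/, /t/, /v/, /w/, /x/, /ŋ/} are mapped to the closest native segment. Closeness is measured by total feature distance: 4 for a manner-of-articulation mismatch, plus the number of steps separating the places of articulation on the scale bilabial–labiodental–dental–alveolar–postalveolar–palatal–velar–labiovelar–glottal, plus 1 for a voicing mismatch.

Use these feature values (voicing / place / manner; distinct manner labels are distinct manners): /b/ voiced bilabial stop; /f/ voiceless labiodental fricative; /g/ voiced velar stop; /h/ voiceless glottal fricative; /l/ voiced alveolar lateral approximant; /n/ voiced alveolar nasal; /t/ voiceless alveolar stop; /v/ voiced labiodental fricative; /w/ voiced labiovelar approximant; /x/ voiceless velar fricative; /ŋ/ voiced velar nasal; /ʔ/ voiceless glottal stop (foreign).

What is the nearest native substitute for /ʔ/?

/g/ is closest: same manner (stop), place distance 2 (glottal→velar), voicing differs (+1); total 3. Next closest is /h/ at distance 4.

g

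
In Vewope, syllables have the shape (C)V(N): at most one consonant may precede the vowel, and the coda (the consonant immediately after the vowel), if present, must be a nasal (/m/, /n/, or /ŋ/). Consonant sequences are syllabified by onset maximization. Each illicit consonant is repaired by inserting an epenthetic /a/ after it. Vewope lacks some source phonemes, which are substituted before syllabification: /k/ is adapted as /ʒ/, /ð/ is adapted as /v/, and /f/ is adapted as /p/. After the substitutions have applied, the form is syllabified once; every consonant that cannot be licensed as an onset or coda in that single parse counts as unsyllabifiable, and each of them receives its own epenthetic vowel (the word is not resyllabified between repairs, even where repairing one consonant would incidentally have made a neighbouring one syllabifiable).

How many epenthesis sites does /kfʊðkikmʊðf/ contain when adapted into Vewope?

After substitution the input is /ʒpʊvʒiʒmʊvp/.
The unsyllabifiable consonants are /ʒ/, /v/, /ʒ/, /v/, /p/; each receives one epenthetic vowel.

5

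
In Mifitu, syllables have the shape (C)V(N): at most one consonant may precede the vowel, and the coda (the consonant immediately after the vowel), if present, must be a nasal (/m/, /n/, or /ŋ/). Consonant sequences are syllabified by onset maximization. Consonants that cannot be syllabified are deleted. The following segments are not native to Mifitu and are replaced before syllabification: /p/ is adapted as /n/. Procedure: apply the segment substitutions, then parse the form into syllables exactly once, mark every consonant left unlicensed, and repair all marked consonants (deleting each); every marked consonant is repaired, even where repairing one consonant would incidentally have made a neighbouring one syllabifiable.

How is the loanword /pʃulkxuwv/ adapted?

Substitution: /p/ → /n/, giving /nʃulkxuwv/.
Syllabifying with onset maximization leaves /n/, /l/, /k/, /w/, /v/ stranded (only a nasal (/m/, /n/, or /ŋ/) is licensed in coda position; onsets are limited to one consonant).
Deleting the stranded consonants removes /n/, /l/, /k/, /w/, /v/.

ʃuxu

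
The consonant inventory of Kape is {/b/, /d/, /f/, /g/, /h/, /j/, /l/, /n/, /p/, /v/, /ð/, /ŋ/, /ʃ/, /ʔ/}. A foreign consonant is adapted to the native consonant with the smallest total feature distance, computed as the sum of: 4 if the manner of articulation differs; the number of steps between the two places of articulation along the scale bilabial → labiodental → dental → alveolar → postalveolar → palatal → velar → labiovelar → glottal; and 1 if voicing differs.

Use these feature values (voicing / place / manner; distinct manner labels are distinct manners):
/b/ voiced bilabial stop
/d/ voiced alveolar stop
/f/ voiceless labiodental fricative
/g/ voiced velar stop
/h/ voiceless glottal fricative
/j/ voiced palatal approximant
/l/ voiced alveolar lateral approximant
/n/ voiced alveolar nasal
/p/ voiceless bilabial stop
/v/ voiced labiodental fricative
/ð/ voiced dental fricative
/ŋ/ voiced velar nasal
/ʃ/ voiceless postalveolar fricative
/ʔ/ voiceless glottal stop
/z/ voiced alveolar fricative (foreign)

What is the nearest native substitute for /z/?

ð

/ð/ is closest: same manner (fricative), place distance 1 (alveolar→dental), same voicing; total 1. Next closest is /v/ at distance 2.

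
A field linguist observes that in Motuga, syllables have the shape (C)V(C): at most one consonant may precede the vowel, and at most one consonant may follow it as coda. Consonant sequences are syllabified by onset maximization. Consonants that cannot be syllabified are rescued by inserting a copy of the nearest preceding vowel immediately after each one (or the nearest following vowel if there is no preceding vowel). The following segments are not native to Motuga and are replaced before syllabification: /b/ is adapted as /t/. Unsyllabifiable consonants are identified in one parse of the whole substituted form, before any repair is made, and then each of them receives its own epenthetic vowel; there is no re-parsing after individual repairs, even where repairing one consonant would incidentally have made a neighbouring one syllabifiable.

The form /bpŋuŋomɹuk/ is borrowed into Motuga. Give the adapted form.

tupuŋuŋomɹuk

Substitution: /b/ → /t/, giving /tpŋuŋomɹuk/.
Syllabifying with onset maximization leaves /t/, /p/ stranded (at most one coda consonant is licensed; onsets are limited to one consonant).
Each unlicensed consonant becomes the onset of a new syllable: /t/ → /tu/, /p/ → /pu/.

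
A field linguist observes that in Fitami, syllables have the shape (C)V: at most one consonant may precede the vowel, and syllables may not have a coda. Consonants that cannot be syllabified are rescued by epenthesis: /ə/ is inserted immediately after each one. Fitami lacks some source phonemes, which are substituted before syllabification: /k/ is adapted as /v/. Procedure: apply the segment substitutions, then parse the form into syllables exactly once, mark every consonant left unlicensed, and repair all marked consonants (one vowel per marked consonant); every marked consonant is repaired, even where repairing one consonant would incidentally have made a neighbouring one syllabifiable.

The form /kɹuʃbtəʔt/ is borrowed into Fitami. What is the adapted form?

Substitution: /k/ → /v/, giving /vɹuʃbtəʔt/.
Under (C)V, the unsyllabifiable consonants are /v/, /ʃ/, /b/, /ʔ/, /t/ (no codas are permitted; onsets are limited to one consonant).
Epenthesis after each stranded consonant: /v/ → /və/, /ʃ/ → /ʃə/, /b/ → /bə/, /ʔ/ → /ʔə/, /t/ → /tə/.

vəɹuʃəbətəʔətə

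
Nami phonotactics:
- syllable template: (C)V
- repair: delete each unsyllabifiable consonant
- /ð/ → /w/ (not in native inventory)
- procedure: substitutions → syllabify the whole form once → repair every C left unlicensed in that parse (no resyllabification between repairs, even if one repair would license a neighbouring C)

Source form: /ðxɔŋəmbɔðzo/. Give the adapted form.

Substitution: /ð/ → /w/, giving /wxɔŋəmbɔwzo/.
The consonants /w/, /m/, /w/ cannot be parsed into a legal (C)V syllable (no codas are permitted; onsets are limited to one consonant).
Each unlicensed consonant is deleted: /w/, /m/, /w/.

xɔŋəbɔzo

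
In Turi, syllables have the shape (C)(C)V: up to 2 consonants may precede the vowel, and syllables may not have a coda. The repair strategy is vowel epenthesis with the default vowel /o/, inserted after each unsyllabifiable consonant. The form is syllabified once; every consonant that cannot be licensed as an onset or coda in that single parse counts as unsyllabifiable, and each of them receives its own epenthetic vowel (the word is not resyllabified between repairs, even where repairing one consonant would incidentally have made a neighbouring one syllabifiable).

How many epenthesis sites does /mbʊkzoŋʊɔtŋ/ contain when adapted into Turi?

2

The unsyllabifiable consonants are /t/, /ŋ/; each receives one epenthetic vowel.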